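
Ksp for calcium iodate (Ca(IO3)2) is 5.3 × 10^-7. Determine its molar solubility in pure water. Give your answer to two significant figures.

s ≈ 5.1 x 10^-3 M

Ca(IO3)2(s) <=> Ca^2+ + 2 IO3^-
Ksp = [Ca^2+][IO3^-]^2
Let s = molar solubility. Then [Ca^2+] = s and [IO3^-] = 2s.
Substituting: Ksp = s(2s)^2 = 4s^3
s = (5.3 × 10^-7 / 4)^(1/3) = 5.1 x 10^-3 M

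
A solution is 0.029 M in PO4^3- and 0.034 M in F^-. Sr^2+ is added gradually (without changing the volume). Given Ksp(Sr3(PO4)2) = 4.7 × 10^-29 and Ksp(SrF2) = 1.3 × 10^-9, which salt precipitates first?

Precipitation of each salt starts when its ion product equals its Ksp.
For Sr3(PO4)2: 4.7 × 10^-29 = (0.029)^2 × [Sr^2+]^3  ⇒  [Sr^2+] = 3.8 × 10^-9 M.
For SrF2: 1.3 × 10^-9 = (0.034)^2 × [Sr^2+]  ⇒  [Sr^2+] = 1.1 × 10^-6 M.
The salt with the lower threshold [Sr^2+] precipitates first: Sr3(PO4)2.

Sr3(PO4)2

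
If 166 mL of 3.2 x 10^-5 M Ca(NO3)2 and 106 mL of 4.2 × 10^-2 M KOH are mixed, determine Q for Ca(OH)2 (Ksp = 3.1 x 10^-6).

5.2 × 10^-9

Total volume = 166 + 106 = 272 mL.
[Ca^2+] = 3.2 x 10^-5 × (166/272) = 1.95 × 10^-5 M
[OH^-] = 4.2 × 10^-2 × (106/272) = 1.64 × 10^-2 M
Ca(OH)2(s) ⇌ Ca^2+(aq) + 2 OH^-(aq), so Q = [Ca^2+][OH^-]^2
Q = (1.95 x 10^-5)(1.64 x 10^-2)^2 = 5.2 x 10^-9
Q < Ksp, so no precipitate of Ca(OH)2 forms.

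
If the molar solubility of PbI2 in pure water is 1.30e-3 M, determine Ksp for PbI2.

PbI2(s) ⇌ Pb^2+ + 2 I^-
If s mol/L of PbI2 dissolves, [Pb^2+] = s and [I^-] = 2s.
Ksp = [Pb^2+][I^-]^2
Substituting: Ksp = s(2s)^2 = 4s^3
With s = 1.30 x 10^-3: Ksp = 8.79 × 10^-9

Ksp ≈ 8.79e-9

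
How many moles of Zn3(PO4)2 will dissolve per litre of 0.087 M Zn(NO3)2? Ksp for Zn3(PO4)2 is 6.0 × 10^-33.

Zn3(PO4)2(s) <=> 3 Zn^2+ + 2 PO4^3-
Ksp = [Zn^2+]^3[PO4^3-]^2
Let s be the molar solubility in this solution. [Zn^2+] = 0.087 + 3s ≈ 0.087, [PO4^3-] = 2s (since Zn^2+ from Zn(NO3)2 dominates).
Ksp ≈ (0.087)^3 × (2s)^2
s = 1.5 x 10^-15 M
Check: 3s = 4.5 × 10^-15 ≪ 0.087, so the approximation is valid.

1.5 × 10^-15 M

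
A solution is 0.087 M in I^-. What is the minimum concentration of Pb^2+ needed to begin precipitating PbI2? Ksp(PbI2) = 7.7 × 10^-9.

PbI2(s) <=> Pb^2+(aq) + 2 I^-(aq)
Ksp = [Pb^2+][I^-]^2
Precipitation begins when Q = Ksp. With [I^-] = 0.087 M:
7.7 × 10^-9 = (0.087)^2 × [Pb^2+]
[Pb^2+] = (7.7 × 10^-9 / 7.57 × 10^-3) = 1.0 × 10^-6 M

[Pb^2+] ≈ 1.0 × 10^-6 M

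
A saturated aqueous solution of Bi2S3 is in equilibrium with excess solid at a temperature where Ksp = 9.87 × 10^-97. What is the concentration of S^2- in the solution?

Bi2S3(s) ⇌ 2 Bi^3+(aq) + 3 S^2-(aq)
Ksp = [Bi^3+]^2[S^2-]^3
For each mole of Bi2S3 that dissolves: [Bi^3+] = 2s, [S^2-] = 3s.
Ksp = (2s)^2(3s)^3 = 108s^5
Solving, s = (9.87 × 10^-97/108)^(1/5) = 2.467 × 10^-20 M
[S^2-] = 3s = 7.40 × 10^-20 M

[S^2-] = 7.40 × 10^-20 M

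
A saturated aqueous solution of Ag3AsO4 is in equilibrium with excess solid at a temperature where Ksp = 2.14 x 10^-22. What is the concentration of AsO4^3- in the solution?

Ag3AsO4(s) ⇌ 3 Ag^+ + AsO4^3-
Ksp = [Ag^+]^3[AsO4^3-]
Let s = molar solubility. Then [Ag^+] = 3s and [AsO4^3-] = s.
So Ksp = (3s)^3 × s = 27s^4
s^4 = 2.14 x 10^-22 / 27, so s = 1.678 x 10^-6 M
[AsO4^3-] = s = 1.68 x 10^-6 M

[AsO4^3-] = 1.68 × 10^-6 M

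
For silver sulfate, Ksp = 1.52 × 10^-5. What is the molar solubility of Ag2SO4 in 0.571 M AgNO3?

4.66 x 10^-5 M

Ag2SO4(s) ⇌ 2 Ag^+(aq) + SO4^2-(aq)
Ksp = [Ag^+]^2[SO4^2-]
Let s be the molar solubility in this solution. [Ag^+] = 0.571 + 2s ≈ 0.571, [SO4^2-] = s (since Ag^+ from AgNO3 dominates).
Ksp ≈ (0.571)^2 × s
s = 4.66 × 10^-5 M
Check: 2s = 9.3 x 10^-5 ≪ 0.571, so the approximation is valid.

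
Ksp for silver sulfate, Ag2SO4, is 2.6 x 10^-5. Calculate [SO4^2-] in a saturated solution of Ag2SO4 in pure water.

[SO4^2-] ≈ 0.019 M

Ag2SO4(s) ⇌ 2 Ag^+ + SO4^2-
Ksp = [Ag^+]^2[SO4^2-]
If s mol/L of Ag2SO4 dissolves, [Ag^+] = 2s and [SO4^2-] = s.
Substituting: Ksp = (2s)^2s = 4s^3
s = (2.6 x 10^-5 / 4)^(1/3) = 1.87 x 10^-2 M
[SO4^2-] = s = 1.9 × 10^-2 M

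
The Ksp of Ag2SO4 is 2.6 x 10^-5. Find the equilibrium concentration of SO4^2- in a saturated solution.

Ag2SO4(s) ⇌ 2 Ag^+(aq) + SO4^2-(aq)
Ksp = [Ag^+]^2[SO4^2-]
With molar solubility s: [Ag^+] = 2s, [SO4^2-] = s.
Ksp = (2s)^2s = 4s^3
s = (2.6 x 10^-5 / 4)^(1/3) = 1.87 × 10^-2 M
[SO4^2-] = s = 1.9 x 10^-2 M

[SO4^2-] ≈ 1.9e-2 M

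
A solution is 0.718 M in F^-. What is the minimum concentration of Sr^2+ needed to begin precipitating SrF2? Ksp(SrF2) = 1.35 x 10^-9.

[Sr^2+] ≈ 2.62e-9 M

SrF2(s) <=> Sr^2+(aq) + 2 F^-(aq)
Ksp = [Sr^2+][F^-]^2
Precipitation begins when Q = Ksp. With [F^-] = 0.718 M:
1.35 x 10^-9 = (0.718)^2 × [Sr^2+]
[Sr^2+] = (1.35 x 10^-9 / 5.155 × 10^-1) = 2.62 × 10^-9 M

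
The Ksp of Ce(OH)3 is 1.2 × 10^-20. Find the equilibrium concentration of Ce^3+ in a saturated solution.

Ce(OH)3(s) ⇌ Ce^3+ + 3 OH^-
Ksp = [Ce^3+][OH^-]^3
Let s = molar solubility. Then [Ce^3+] = s and [OH^-] = 3s.
Ksp = s(3s)^3 = 27s^4
Solving, s = (1.2 × 10^-20/27)^(1/4) = 4.59 x 10^-6 M
[Ce^3+] = s = 4.6 × 10^-6 M

[Ce^3+] ≈ 4.6e-6 M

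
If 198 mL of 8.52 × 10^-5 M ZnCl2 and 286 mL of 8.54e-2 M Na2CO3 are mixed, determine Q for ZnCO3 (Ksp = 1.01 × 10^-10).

Total volume = 198 + 286 = 484 mL.
[Zn^2+] = 8.52 x 10^-5 × (198/484) = 3.485 × 10^-5 M
[CO3^2-] = 8.54 × 10^-2 × (286/484) = 5.046 x 10^-2 M
ZnCO3(s) ⇌ Zn^2+(aq) + CO3^2-(aq), so Q = [Zn^2+][CO3^2-]
Q = (3.485 x 10^-5)(5.046 × 10^-2) = 1.76 × 10^-6
Q > Ksp, so ZnCO3 will precipitate.

Q ≈ 1.76e-6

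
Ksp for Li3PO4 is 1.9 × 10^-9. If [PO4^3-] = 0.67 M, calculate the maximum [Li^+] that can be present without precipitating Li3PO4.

[Li^+] = 1.4e-3 M

Li3PO4(s) <=> 3 Li^+(aq) + PO4^3-(aq)
Ksp = [Li^+]^3[PO4^3-]
Precipitation begins when Q = Ksp. With [PO4^3-] = 0.67 M:
1.9 × 10^-9 = (0.67) × [Li^+]^3
[Li^+] = (1.9 × 10^-9 / 6.7 × 10^-1)^(1/3) = 1.4 x 10^-3 M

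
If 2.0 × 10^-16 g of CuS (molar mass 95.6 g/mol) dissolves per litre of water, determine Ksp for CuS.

Molar solubility s = (2.0 × 10^-16 g/L) / (95.6 g/mol) = 2.09 x 10^-18 M.
CuS(s) ⇌ Cu^2+(aq) + S^2-(aq)
With molar solubility s: [Cu^2+] = s, [S^2-] = s.
Ksp = [Cu^2+][S^2-]
Ksp = (s)(s) = s^2
Ksp = (2.09 x 10^-18)^2 = 4.4 × 10^-36

Ksp ≈ 4.4 × 10^-36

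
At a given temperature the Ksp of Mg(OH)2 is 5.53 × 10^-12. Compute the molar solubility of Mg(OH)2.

Mg(OH)2(s) <=> Mg^2+ + 2 OH^-
Ksp = [Mg^2+][OH^-]^2
For each mole of Mg(OH)2 that dissolves: [Mg^2+] = s, [OH^-] = 2s.
Substituting: Ksp = s(2s)^2 = 4s^3
s = (5.53 × 10^-12 / 4)^(1/3) = 1.11 × 10^-4 M

s ≈ 1.11 × 10^-4 M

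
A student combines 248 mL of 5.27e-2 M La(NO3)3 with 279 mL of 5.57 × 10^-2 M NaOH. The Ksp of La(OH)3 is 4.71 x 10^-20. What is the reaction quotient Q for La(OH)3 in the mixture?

Total volume = 248 + 279 = 527 mL.
[La^3+] = 5.27 × 10^-2 × (248/527) = 2.480 x 10^-2 M
[OH^-] = 5.57 × 10^-2 × (279/527) = 2.949 × 10^-2 M
La(OH)3(s) <=> La^3+ + 3 OH^-, so Q = [La^3+][OH^-]^3
Q = (2.480 × 10^-2)(2.949 × 10^-2)^3 = 6.36 × 10^-7
Q > Ksp, so La(OH)3 will precipitate.

Q = 6.36 x 10^-7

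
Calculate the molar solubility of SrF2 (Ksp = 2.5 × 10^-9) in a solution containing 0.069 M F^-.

s = 5.3e-7 M

SrF2(s) <=> Sr^2+(aq) + 2 F^-(aq)
Ksp = [Sr^2+][F^-]^2
If s mol/L dissolves here, [Sr^2+] = s, [F^-] = 0.069 + 2s ≈ 0.069 (since the F^- already present dominates).
Ksp ≈ s × (0.069)^2
s = 5.3 x 10^-7 M
Check: 2s = 1.1 x 10^-6 ≪ 0.069, so the approximation is valid.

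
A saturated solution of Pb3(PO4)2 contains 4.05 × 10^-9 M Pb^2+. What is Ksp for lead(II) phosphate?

4.84e-43

Pb3(PO4)2(s) <=> 3 Pb^2+ + 2 PO4^3-
Stoichiometry gives [PO4^3-] = (2/3)[Pb^2+] = 2.700 x 10^-9 M.
Ksp = [Pb^2+]^3[PO4^3-]^2
Ksp = (4.05 x 10^-9)^3 × (2.700 × 10^-9)^2 = 4.84 x 10^-43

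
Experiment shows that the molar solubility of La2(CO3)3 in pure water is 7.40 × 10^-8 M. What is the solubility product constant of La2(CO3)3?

2.40 × 10^-34

La2(CO3)3(s) <=> 2 La^3+ + 3 CO3^2-
With molar solubility s: [La^3+] = 2s, [CO3^2-] = 3s.
Ksp = [La^3+]^2[CO3^2-]^3
So Ksp = (2s)^2 × (3s)^3 = 108s^5
With s = 7.40 x 10^-8: Ksp = 2.40 × 10^-34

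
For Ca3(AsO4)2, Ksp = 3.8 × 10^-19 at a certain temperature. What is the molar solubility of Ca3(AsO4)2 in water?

Ca3(AsO4)2(s) <=> 3 Ca^2+ + 2 AsO4^3-
Ksp = [Ca^2+]^3[AsO4^3-]^2
With molar solubility s: [Ca^2+] = 3s, [AsO4^3-] = 2s.
Ksp = (3s)^3(2s)^2 = 108s^5
s^5 = 3.8 × 10^-19 / 108, so s = 8.1 × 10^-5 M

s ≈ 8.1e-5 M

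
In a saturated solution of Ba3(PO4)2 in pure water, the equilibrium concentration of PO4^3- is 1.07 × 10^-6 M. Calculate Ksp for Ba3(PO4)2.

Ba3(PO4)2(s) ⇌ 3 Ba^2+(aq) + 2 PO4^3-(aq)
Stoichiometry gives [Ba^2+] = (3/2)[PO4^3-] = 1.605 × 10^-6 M.
Ksp = [Ba^2+]^3[PO4^3-]^2
Ksp = (1.605 x 10^-6)^3 × (1.07 x 10^-6)^2 = 4.73 x 10^-30

4.73e-30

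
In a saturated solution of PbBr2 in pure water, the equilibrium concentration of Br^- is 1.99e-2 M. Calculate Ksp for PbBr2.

Ksp ≈ 3.94 × 10^-6

PbBr2(s) ⇌ Pb^2+(aq) + 2 Br^-(aq)
Stoichiometry gives [Pb^2+] = (1/2)[Br^-] = 9.950 × 10^-3 M.
Ksp = [Pb^2+][Br^-]^2
Ksp = 9.950 × 10^-3 × (1.99 × 10^-2)^2 = 3.94 × 10^-6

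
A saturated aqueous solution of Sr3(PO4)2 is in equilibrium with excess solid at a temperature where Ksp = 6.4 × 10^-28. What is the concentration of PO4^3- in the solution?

Sr3(PO4)2(s) ⇌ 3 Sr^2+ + 2 PO4^3-
Ksp = [Sr^2+]^3[PO4^3-]^2
Let s = molar solubility. Then [Sr^2+] = 3s and [PO4^3-] = 2s.
Ksp = (3s)^3(2s)^2 = 108s^5
s^5 = 6.4 × 10^-28 / 108, so s = 1.43 x 10^-6 M
[PO4^3-] = 2s = 2.9 x 10^-6 M

[PO4^3-] ≈ 2.9 × 10^-6 M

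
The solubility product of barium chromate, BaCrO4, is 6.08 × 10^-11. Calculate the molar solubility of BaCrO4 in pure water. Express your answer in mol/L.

BaCrO4(s) ⇌ Ba^2+(aq) + CrO4^2-(aq)
Ksp = [Ba^2+][CrO4^2-]
Let s = molar solubility. Then [Ba^2+] = s and [CrO4^2-] = s.
Ksp = (s)(s) = s^2
s = √(6.08 × 10^-11) = 7.80 × 10^-6 M

7.80 x 10^-6 M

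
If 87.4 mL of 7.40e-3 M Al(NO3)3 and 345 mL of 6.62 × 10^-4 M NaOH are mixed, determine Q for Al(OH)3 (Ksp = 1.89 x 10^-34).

Q = 2.20e-13

Total volume = 87.4 + 345 = 432.4 mL.
[Al^3+] = 7.40 × 10^-3 × (87.4/432.4) = 1.496 × 10^-3 M
[OH^-] = 6.62 x 10^-4 × (345/432.4) = 5.282 × 10^-4 M
Al(OH)3(s) ⇌ Al^3+(aq) + 3 OH^-(aq), so Q = [Al^3+][OH^-]^3
Q = (1.496 × 10^-3)(5.282 x 10^-4)^3 = 2.20 × 10^-13
Q > Ksp, so Al(OH)3 will precipitate.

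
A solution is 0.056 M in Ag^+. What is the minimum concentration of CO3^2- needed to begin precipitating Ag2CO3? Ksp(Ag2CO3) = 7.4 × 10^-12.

2.4 × 10^-9 M

Ag2CO3(s) ⇌ 2 Ag^+ + CO3^2-
Ksp = [Ag^+]^2[CO3^2-]
Precipitation begins when Q = Ksp. With [Ag^+] = 0.056 M:
7.4 × 10^-12 = (0.056)^2 × [CO3^2-]
[CO3^2-] = (7.4 × 10^-12 / 3.14 x 10^-3) = 2.4 × 10^-9 M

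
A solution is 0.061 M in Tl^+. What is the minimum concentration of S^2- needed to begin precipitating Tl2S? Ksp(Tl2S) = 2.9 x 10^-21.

[S^2-] = 7.8 x 10^-19 M

Tl2S(s) ⇌ 2 Tl^+(aq) + S^2-(aq)
Ksp = [Tl^+]^2[S^2-]
Precipitation begins when Q = Ksp. With [Tl^+] = 0.061 M:
2.9 x 10^-21 = (0.061)^2 × [S^2-]
[S^2-] = (2.9 x 10^-21 / 3.72 × 10^-3) = 7.8 × 10^-19 M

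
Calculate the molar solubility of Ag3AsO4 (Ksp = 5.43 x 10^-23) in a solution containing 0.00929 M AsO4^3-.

s ≈ 6.00 x 10^-8 M

Ag3AsO4(s) <=> 3 Ag^+ + AsO4^3-
Ksp = [Ag^+]^3[AsO4^3-]
Let s be the molar solubility in this solution. [Ag^+] = 3s, [AsO4^3-] = 0.00929 + s ≈ 0.00929 (since the AsO4^3- already present dominates).
Ksp ≈ (3s)^3 × 0.00929
s = 6.00 x 10^-8 M
Check: s = 6.0 x 10^-8 ≪ 0.00929, so the approximation is valid.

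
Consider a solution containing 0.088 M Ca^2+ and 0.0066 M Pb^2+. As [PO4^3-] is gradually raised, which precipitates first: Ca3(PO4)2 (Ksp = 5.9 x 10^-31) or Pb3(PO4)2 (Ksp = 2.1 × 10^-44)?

Precipitation of each salt starts when its ion product equals its Ksp.
For Ca3(PO4)2: 5.9 x 10^-31 = (0.088)^3 × [PO4^3-]^2  ⇒  [PO4^3-] = 2.9 x 10^-14 M.
For Pb3(PO4)2: 2.1 × 10^-44 = (0.0066)^3 × [PO4^3-]^2  ⇒  [PO4^3-] = 2.7 x 10^-19 M.
The salt with the lower threshold [PO4^3-] precipitates first: Pb3(PO4)2.

Pb3(PO4)2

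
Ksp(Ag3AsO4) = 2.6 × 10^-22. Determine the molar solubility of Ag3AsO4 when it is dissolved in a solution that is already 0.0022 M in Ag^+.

2.4 x 10^-14 M

Ag3AsO4(s) <=> 3 Ag^+(aq) + AsO4^3-(aq)
Ksp = [Ag^+]^3[AsO4^3-]
Let s be the molar solubility in this solution. [Ag^+] = 0.0022 + 3s ≈ 0.0022, [AsO4^3-] = s (common-ion effect: Ag^+ is already 0.0022 M).
Ksp ≈ (0.0022)^3 × s
s = 2.4 x 10^-14 M
Check: 3s = 7.3 × 10^-14 ≪ 0.0022, so the approximation is valid.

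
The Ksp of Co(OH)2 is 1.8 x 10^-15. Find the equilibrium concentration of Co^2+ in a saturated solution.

Co(OH)2(s) <=> Co^2+ + 2 OH^-
Ksp = [Co^2+][OH^-]^2
For each mole of Co(OH)2 that dissolves: [Co^2+] = s, [OH^-] = 2s.
So Ksp = s × (2s)^2 = 4s^3
s^3 = 1.8 x 10^-15 / 4, so s = 7.66 × 10^-6 M
[Co^2+] = s = 7.7 × 10^-6 M

7.7 × 10^-6 M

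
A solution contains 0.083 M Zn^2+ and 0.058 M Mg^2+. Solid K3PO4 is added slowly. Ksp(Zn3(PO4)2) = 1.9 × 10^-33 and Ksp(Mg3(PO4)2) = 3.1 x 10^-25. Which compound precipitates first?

Zn3(PO4)2

Precipitation of each salt starts when its ion product equals its Ksp.
For Zn3(PO4)2: 1.9 × 10^-33 = (0.083)^3 × [PO4^3-]^2  ⇒  [PO4^3-] = 1.8 × 10^-15 M.
For Mg3(PO4)2: 3.1 x 10^-25 = (0.058)^3 × [PO4^3-]^2  ⇒  [PO4^3-] = 4.0 × 10^-11 M.
The salt with the lower threshold [PO4^3-] precipitates first: Zn3(PO4)2.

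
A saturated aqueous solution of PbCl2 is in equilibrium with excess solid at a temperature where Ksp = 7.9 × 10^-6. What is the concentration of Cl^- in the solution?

2.5e-2 M

PbCl2(s) <=> Pb^2+(aq) + 2 Cl^-(aq)
Ksp = [Pb^2+][Cl^-]^2
For each mole of PbCl2 that dissolves: [Pb^2+] = s, [Cl^-] = 2s.
Ksp = s(2s)^2 = 4s^3
Solving, s = (7.9 × 10^-6/4)^(1/3) = 1.25 x 10^-2 M
[Cl^-] = 2s = 2.5 × 10^-2 M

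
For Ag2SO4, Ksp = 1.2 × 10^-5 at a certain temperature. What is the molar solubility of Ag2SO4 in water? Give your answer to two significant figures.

s = 0.014 M

Ag2SO4(s) ⇌ 2 Ag^+(aq) + SO4^2-(aq)
Ksp = [Ag^+]^2[SO4^2-]
With molar solubility s: [Ag^+] = 2s, [SO4^2-] = s.
Ksp = (2s)^2s = 4s^3
s^3 = 1.2 × 10^-5 / 4, so s = 1.4 × 10^-2 M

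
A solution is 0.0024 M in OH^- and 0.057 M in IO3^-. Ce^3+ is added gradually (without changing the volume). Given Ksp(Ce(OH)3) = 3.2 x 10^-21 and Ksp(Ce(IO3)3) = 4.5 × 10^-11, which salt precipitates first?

Ce(OH)3

Each salt begins to precipitate when Q = Ksp, i.e. when [Ce^3+] reaches its threshold.
For Ce(OH)3: 3.2 x 10^-21 = (0.0024)^3 × [Ce^3+]  ⇒  [Ce^3+] = 2.3 × 10^-13 M.
For Ce(IO3)3: 4.5 × 10^-11 = (0.057)^3 × [Ce^3+]  ⇒  [Ce^3+] = 2.4 x 10^-7 M.
The salt with the lower threshold [Ce^3+] precipitates first: Ce(OH)3.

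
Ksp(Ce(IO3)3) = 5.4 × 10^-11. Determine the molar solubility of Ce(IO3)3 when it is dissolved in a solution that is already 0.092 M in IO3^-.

Ce(IO3)3(s) ⇌ Ce^3+(aq) + 3 IO3^-(aq)
Ksp = [Ce^3+][IO3^-]^3
Let s be the molar solubility in this solution. [Ce^3+] = s, [IO3^-] = 0.092 + 3s ≈ 0.092 (common-ion effect: IO3^- is already 0.092 M).
Ksp ≈ s × (0.092)^3
s = 6.9 × 10^-8 M
Check: 3s = 2.1 x 10^-7 ≪ 0.092, so the approximation is valid.

s = 6.9e-8 M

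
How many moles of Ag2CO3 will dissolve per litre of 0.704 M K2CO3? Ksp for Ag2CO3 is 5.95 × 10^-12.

Ag2CO3(s) ⇌ 2 Ag^+(aq) + CO3^2-(aq)
Ksp = [Ag^+]^2[CO3^2-]
Let s = moles of Ag2CO3 that dissolve per litre. [Ag^+] = 2s, [CO3^2-] = 0.704 + s ≈ 0.704 (since CO3^2- from K2CO3 dominates).
Ksp ≈ (2s)^2 × 0.704
s = 1.45 × 10^-6 M
Check: s = 1.5 × 10^-6 ≪ 0.704, so the approximation is valid.

s = 1.45e-6 M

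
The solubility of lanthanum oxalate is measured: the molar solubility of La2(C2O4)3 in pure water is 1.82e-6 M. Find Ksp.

La2(C2O4)3(s) ⇌ 2 La^3+(aq) + 3 C2O4^2-(aq)
Let s = molar solubility. Then [La^3+] = 2s and [C2O4^2-] = 3s.
Ksp = [La^3+]^2[C2O4^2-]^3
Substituting: Ksp = (2s)^2(3s)^3 = 108s^5
With s = 1.82 × 10^-6: Ksp = 2.16 × 10^-27

Ksp = 2.16 x 10^-27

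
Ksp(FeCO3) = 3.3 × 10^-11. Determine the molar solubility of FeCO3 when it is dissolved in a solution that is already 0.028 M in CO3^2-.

FeCO3(s) <=> Fe^2+(aq) + CO3^2-(aq)
Ksp = [Fe^2+][CO3^2-]
Let s be the molar solubility in this solution. [Fe^2+] = s, [CO3^2-] = 0.028 + s ≈ 0.028 (Ksp is small, so little additional dissolves).
Ksp ≈ s × 0.028
s = 1.2 × 10^-9 M
Check: s = 1.2 × 10^-9 ≪ 0.028, so the approximation is valid.

s = 1.2 × 10^-9 M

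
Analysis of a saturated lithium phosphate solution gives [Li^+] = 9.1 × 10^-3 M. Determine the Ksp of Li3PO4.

Ksp ≈ 2.3 × 10^-9

Li3PO4(s) ⇌ 3 Li^+(aq) + PO4^3-(aq)
Stoichiometry gives [PO4^3-] = (1/3)[Li^+] = 3.03 × 10^-3 M.
Ksp = [Li^+]^3[PO4^3-]
Ksp = (9.1 x 10^-3)^3 × 3.03 x 10^-3 = 2.3 × 10^-9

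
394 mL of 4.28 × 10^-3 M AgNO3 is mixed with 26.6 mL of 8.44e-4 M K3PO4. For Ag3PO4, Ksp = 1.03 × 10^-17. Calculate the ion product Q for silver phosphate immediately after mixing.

Total volume = 394 + 26.6 = 420.6 mL.
[Ag^+] = 4.28 × 10^-3 × (394/420.6) = 4.009 x 10^-3 M
[PO4^3-] = 8.44 × 10^-4 × (26.6/420.6) = 5.338 x 10^-5 M
Ag3PO4(s) ⇌ 3 Ag^+ + PO4^3-, so Q = [Ag^+]^3[PO4^3-]
Q = (4.009 × 10^-3)^3(5.338 x 10^-5) = 3.44 × 10^-12
Q > Ksp, so Ag3PO4 will precipitate.

Q = 3.44e-12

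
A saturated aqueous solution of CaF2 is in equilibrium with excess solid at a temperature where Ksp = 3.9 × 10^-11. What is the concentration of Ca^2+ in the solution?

CaF2(s) <=> Ca^2+(aq) + 2 F^-(aq)
Ksp = [Ca^2+][F^-]^2
If s mol/L of CaF2 dissolves, [Ca^2+] = s and [F^-] = 2s.
So Ksp = s × (2s)^2 = 4s^3
Solving, s = (3.9 × 10^-11/4)^(1/3) = 2.14 x 10^-4 M
[Ca^2+] = s = 2.1 x 10^-4 M

[Ca^2+] ≈ 2.1 x 10^-4 M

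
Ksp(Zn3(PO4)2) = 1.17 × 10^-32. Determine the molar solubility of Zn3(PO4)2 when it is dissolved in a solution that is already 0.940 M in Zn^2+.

Zn3(PO4)2(s) ⇌ 3 Zn^2+ + 2 PO4^3-
Ksp = [Zn^2+]^3[PO4^3-]^2
Let s = moles of Zn3(PO4)2 that dissolve per litre. [Zn^2+] = 0.940 + 3s ≈ 0.940, [PO4^3-] = 2s (since the Zn^2+ already present dominates).
Ksp ≈ (0.940)^3 × (2s)^2
s = 5.93 × 10^-17 M
Check: 3s = 1.8 x 10^-16 ≪ 0.940, so the approximation is valid.

s = 5.93e-17 M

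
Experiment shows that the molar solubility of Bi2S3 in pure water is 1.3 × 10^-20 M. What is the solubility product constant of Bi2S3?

Bi2S3(s) ⇌ 2 Bi^3+(aq) + 3 S^2-(aq)
For each mole of Bi2S3 that dissolves: [Bi^3+] = 2s, [S^2-] = 3s.
Ksp = [Bi^3+]^2[S^2-]^3
So Ksp = (2s)^2 × (3s)^3 = 108s^5
With s = 1.3 x 10^-20: Ksp = 4.0 × 10^-98

Ksp ≈ 4.0e-98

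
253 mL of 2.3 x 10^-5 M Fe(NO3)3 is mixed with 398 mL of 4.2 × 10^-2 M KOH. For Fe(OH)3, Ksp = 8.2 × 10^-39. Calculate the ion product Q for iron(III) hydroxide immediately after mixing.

1.5e-10

Total volume = 253 + 398 = 651 mL.
[Fe^3+] = 2.3 x 10^-5 × (253/651) = 8.94 x 10^-6 M
[OH^-] = 4.2 × 10^-2 × (398/651) = 2.57 x 10^-2 M
Fe(OH)3(s) ⇌ Fe^3+ + 3 OH^-, so Q = [Fe^3+][OH^-]^3
Q = (8.94 × 10^-6)(2.57 × 10^-2)^3 = 1.5 × 10^-10
Q > Ksp, so Fe(OH)3 will precipitate.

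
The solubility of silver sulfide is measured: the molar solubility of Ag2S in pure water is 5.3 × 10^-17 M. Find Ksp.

Ag2S(s) <=> 2 Ag^+(aq) + S^2-(aq)
With molar solubility s: [Ag^+] = 2s, [S^2-] = s.
Ksp = [Ag^+]^2[S^2-]
So Ksp = (2s)^2 × s = 4s^3
With s = 5.3 × 10^-17: Ksp = 6.0 × 10^-49

6.0 × 10^-49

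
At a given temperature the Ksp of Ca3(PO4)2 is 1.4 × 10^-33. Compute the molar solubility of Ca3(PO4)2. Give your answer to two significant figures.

Ca3(PO4)2(s) <=> 3 Ca^2+(aq) + 2 PO4^3-(aq)
Ksp = [Ca^2+]^3[PO4^3-]^2
Let s = molar solubility. Then [Ca^2+] = 3s and [PO4^3-] = 2s.
So Ksp = (3s)^3 × (2s)^2 = 108s^5
Solving, s = (1.4 × 10^-33/108)^(1/5) = 1.1 × 10^-7 M

1.1 x 10^-7 M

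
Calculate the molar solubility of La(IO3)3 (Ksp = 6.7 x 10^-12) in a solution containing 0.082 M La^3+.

La(IO3)3(s) ⇌ La^3+ + 3 IO3^-
Ksp = [La^3+][IO3^-]^3
Let s = moles of La(IO3)3 that dissolve per litre. [La^3+] = 0.082 + s ≈ 0.082, [IO3^-] = 3s (common-ion effect: La^3+ is already 0.082 M).
Ksp ≈ 0.082 × (3s)^3
s = 1.4 x 10^-4 M
Check: s = 1.4 × 10^-4 ≪ 0.082, so the approximation is valid.

s = 1.4e-4 M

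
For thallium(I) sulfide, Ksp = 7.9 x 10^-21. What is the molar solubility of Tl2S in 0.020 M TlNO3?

Tl2S(s) <=> 2 Tl^+(aq) + S^2-(aq)
Ksp = [Tl^+]^2[S^2-]
Let s be the molar solubility in this solution. [Tl^+] = 0.020 + 2s ≈ 0.020, [S^2-] = s (common-ion effect: Tl^+ is already 0.020 M).
Ksp ≈ (0.020)^2 × s
s = 2.0 × 10^-17 M
Check: 2s = 4.0 x 10^-17 ≪ 0.020, so the approximation is valid.

s ≈ 2.0e-17 M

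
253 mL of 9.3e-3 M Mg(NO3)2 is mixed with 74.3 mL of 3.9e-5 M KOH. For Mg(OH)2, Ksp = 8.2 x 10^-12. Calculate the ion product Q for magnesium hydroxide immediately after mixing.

Total volume = 253 + 74.3 = 327.3 mL.
[Mg^2+] = 9.3 x 10^-3 × (253/327.3) = 7.19 x 10^-3 M
[OH^-] = 3.9 × 10^-5 × (74.3/327.3) = 8.85 × 10^-6 M
Mg(OH)2(s) <=> Mg^2+ + 2 OH^-, so Q = [Mg^2+][OH^-]^2
Q = (7.19 × 10^-3)(8.85 x 10^-6)^2 = 5.6 × 10^-13
Q < Ksp, so no precipitate of Mg(OH)2 forms.

Q ≈ 5.6e-13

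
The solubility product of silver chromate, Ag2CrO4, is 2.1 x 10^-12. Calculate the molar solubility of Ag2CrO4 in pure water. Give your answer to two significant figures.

8.1 x 10^-5 M

Ag2CrO4(s) ⇌ 2 Ag^+(aq) + CrO4^2-(aq)
Ksp = [Ag^+]^2[CrO4^2-]
Let s = molar solubility. Then [Ag^+] = 2s and [CrO4^2-] = s.
So Ksp = (2s)^2 × s = 4s^3
Solving, s = (2.1 x 10^-12/4)^(1/3) = 8.1 x 10^-5 M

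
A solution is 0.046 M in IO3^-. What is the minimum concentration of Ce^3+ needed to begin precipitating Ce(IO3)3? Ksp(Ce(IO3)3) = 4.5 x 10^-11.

Ce(IO3)3(s) ⇌ Ce^3+ + 3 IO3^-
Ksp = [Ce^3+][IO3^-]^3
Precipitation begins when Q = Ksp. With [IO3^-] = 0.046 M:
4.5 x 10^-11 = (0.046)^3 × [Ce^3+]
[Ce^3+] = (4.5 x 10^-11 / 9.73 x 10^-5) = 4.6 × 10^-7 M

[Ce^3+] ≈ 4.6 × 10^-7 M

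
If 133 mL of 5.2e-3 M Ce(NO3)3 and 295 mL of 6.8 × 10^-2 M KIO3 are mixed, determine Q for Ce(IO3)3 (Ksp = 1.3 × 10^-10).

1.7 x 10^-7

Total volume = 133 + 295 = 428 mL.
[Ce^3+] = 5.2 x 10^-3 × (133/428) = 1.62 x 10^-3 M
[IO3^-] = 6.8 × 10^-2 × (295/428) = 4.69 × 10^-2 M
Ce(IO3)3(s) <=> Ce^3+ + 3 IO3^-, so Q = [Ce^3+][IO3^-]^3
Q = (1.62 x 10^-3)(4.69 x 10^-2)^3 = 1.7 × 10^-7
Q > Ksp, so Ce(IO3)3 will precipitate.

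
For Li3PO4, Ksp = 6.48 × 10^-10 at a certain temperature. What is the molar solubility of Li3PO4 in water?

Li3PO4(s) <=> 3 Li^+(aq) + PO4^3-(aq)
Ksp = [Li^+]^3[PO4^3-]
With molar solubility s: [Li^+] = 3s, [PO4^3-] = s.
So Ksp = (3s)^3 × s = 27s^4
s = (6.48 × 10^-10 / 27)^(1/4) = 2.21 × 10^-3 M

s ≈ 2.21 × 10^-3 M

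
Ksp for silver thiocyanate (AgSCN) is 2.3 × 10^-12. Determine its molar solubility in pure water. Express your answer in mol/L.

AgSCN(s) ⇌ Ag^+(aq) + SCN^-(aq)
Ksp = [Ag^+][SCN^-]
Let s = molar solubility. Then [Ag^+] = s and [SCN^-] = s.
Ksp = (s)(s) = s^2
s = (2.3 × 10^-12)^(1/2) = 1.5 × 10^-6 M

1.5e-6 M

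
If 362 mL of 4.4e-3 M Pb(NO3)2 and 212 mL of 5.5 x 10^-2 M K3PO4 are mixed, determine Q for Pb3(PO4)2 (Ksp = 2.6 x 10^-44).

Total volume = 362 + 212 = 574 mL.
[Pb^2+] = 4.4 x 10^-3 × (362/574) = 2.77 × 10^-3 M
[PO4^3-] = 5.5 x 10^-2 × (212/574) = 2.03 × 10^-2 M
Pb3(PO4)2(s) <=> 3 Pb^2+ + 2 PO4^3-, so Q = [Pb^2+]^3[PO4^3-]^2
Q = (2.77 x 10^-3)^3(2.03 x 10^-2)^2 = 8.8 × 10^-12
Q > Ksp, so Pb3(PO4)2 will precipitate.

8.8 × 10^-12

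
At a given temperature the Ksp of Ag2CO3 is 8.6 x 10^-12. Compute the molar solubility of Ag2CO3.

s = 1.3 × 10^-4 M

Ag2CO3(s) ⇌ 2 Ag^+ + CO3^2-
Ksp = [Ag^+]^2[CO3^2-]
Let s = molar solubility. Then [Ag^+] = 2s and [CO3^2-] = s.
Ksp = (2s)^2s = 4s^3
Solving, s = (8.6 x 10^-12/4)^(1/3) = 1.3 × 10^-4 M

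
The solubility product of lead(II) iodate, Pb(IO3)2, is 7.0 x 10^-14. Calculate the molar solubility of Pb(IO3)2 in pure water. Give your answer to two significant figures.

s = 2.6 × 10^-5 M

Pb(IO3)2(s) <=> Pb^2+(aq) + 2 IO3^-(aq)
Ksp = [Pb^2+][IO3^-]^2
For each mole of Pb(IO3)2 that dissolves: [Pb^2+] = s, [IO3^-] = 2s.
Substituting: Ksp = s(2s)^2 = 4s^3
s = (7.0 x 10^-14 / 4)^(1/3) = 2.6 x 10^-5 M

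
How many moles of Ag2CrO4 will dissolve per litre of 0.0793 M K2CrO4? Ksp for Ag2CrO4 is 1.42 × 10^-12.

s ≈ 2.12 × 10^-6 M

Ag2CrO4(s) ⇌ 2 Ag^+ + CrO4^2-
Ksp = [Ag^+]^2[CrO4^2-]
Let s = moles of Ag2CrO4 that dissolve per litre. [Ag^+] = 2s, [CrO4^2-] = 0.0793 + s ≈ 0.0793 (since CrO4^2- from K2CrO4 dominates).
Ksp ≈ (2s)^2 × 0.0793
s = 2.12 × 10^-6 M
Check: s = 2.1 × 10^-6 ≪ 0.0793, so the approximation is valid.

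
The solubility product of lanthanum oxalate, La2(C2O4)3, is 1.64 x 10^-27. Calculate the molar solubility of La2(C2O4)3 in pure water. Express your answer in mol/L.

1.72 x 10^-6 M

La2(C2O4)3(s) <=> 2 La^3+ + 3 C2O4^2-
Ksp = [La^3+]^2[C2O4^2-]^3
If s mol/L of La2(C2O4)3 dissolves, [La^3+] = 2s and [C2O4^2-] = 3s.
Substituting: Ksp = (2s)^2(3s)^3 = 108s^5
s^5 = 1.64 x 10^-27 / 108, so s = 1.72 × 10^-6 M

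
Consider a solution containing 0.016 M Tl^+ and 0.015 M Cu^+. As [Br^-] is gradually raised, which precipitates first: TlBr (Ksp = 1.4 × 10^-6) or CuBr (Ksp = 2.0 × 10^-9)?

CuBr

Each salt begins to precipitate when Q = Ksp, i.e. when [Br^-] reaches its threshold.
For TlBr: 1.4 × 10^-6 = 0.016 × [Br^-]  ⇒  [Br^-] = 8.8 x 10^-5 M.
For CuBr: 2.0 × 10^-9 = 0.015 × [Br^-]  ⇒  [Br^-] = 1.3 × 10^-7 M.
The salt with the lower threshold [Br^-] precipitates first: CuBr.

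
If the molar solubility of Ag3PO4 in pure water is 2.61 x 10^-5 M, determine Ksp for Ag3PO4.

Ksp = 1.25 × 10^-17

Ag3PO4(s) <=> 3 Ag^+ + PO4^3-
With molar solubility s: [Ag^+] = 3s, [PO4^3-] = s.
Ksp = [Ag^+]^3[PO4^3-]
So Ksp = (3s)^3 × s = 27s^4
With s = 2.61 × 10^-5: Ksp = 1.25 x 10^-17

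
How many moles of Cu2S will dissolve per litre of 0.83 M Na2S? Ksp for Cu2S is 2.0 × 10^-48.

s = 7.8e-25 M

Cu2S(s) <=> 2 Cu^+(aq) + S^2-(aq)
Ksp = [Cu^+]^2[S^2-]
Let s = moles of Cu2S that dissolve per litre. [Cu^+] = 2s, [S^2-] = 0.83 + s ≈ 0.83 (common-ion effect: S^2- is already 0.83 M).
Ksp ≈ (2s)^2 × 0.83
s = 7.8 × 10^-25 M
Check: s = 7.8 × 10^-25 ≪ 0.83, so the approximation is valid.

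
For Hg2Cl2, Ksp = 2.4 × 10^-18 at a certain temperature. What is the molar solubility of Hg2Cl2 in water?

s = 8.4e-7 M

Hg2Cl2(s) ⇌ Hg2^2+(aq) + 2 Cl^-(aq)
Ksp = [Hg2^2+][Cl^-]^2
For each mole of Hg2Cl2 that dissolves: [Hg2^2+] = s, [Cl^-] = 2s.
Ksp = s(2s)^2 = 4s^3
Solving, s = (2.4 × 10^-18/4)^(1/3) = 8.4 × 10^-7 M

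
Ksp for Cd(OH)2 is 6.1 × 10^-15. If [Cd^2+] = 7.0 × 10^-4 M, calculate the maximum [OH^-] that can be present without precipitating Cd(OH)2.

[OH^-] = 3.0 × 10^-6 M

Cd(OH)2(s) ⇌ Cd^2+ + 2 OH^-
Ksp = [Cd^2+][OH^-]^2
Precipitation begins when Q = Ksp. With [Cd^2+] = 7.0 × 10^-4 M:
6.1 × 10^-15 = (7.0 × 10^-4) × [OH^-]^2
[OH^-] = (6.1 × 10^-15 / 7.0 x 10^-4)^(1/2) = 3.0 × 10^-6 M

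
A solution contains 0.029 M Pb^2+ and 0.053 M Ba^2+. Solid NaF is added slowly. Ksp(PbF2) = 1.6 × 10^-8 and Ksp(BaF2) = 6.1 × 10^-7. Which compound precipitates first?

PbF2

Each salt begins to precipitate when Q = Ksp, i.e. when [F^-] reaches its threshold.
For PbF2: 1.6 × 10^-8 = 0.029 × [F^-]^2  ⇒  [F^-] = 7.4 × 10^-4 M.
For BaF2: 6.1 × 10^-7 = 0.053 × [F^-]^2  ⇒  [F^-] = 3.4 × 10^-3 M.
The salt with the lower threshold [F^-] precipitates first: PbF2.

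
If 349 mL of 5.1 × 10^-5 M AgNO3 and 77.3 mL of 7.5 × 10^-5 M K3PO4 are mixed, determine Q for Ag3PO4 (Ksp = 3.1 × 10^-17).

Total volume = 349 + 77.3 = 426.3 mL.
[Ag^+] = 5.1 × 10^-5 × (349/426.3) = 4.18 × 10^-5 M
[PO4^3-] = 7.5 × 10^-5 × (77.3/426.3) = 1.36 x 10^-5 M
Ag3PO4(s) ⇌ 3 Ag^+(aq) + PO4^3-(aq), so Q = [Ag^+]^3[PO4^3-]
Q = (4.18 × 10^-5)^3(1.36 x 10^-5) = 9.9 × 10^-19
Q < Ksp, so no precipitate of Ag3PO4 forms.

Q ≈ 9.9 × 10^-19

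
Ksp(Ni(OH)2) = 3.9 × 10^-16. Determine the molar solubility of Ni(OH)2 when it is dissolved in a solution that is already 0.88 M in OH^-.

s = 5.0e-16 M

Ni(OH)2(s) ⇌ Ni^2+(aq) + 2 OH^-(aq)
Ksp = [Ni^2+][OH^-]^2
If s mol/L dissolves here, [Ni^2+] = s, [OH^-] = 0.88 + 2s ≈ 0.88 (common-ion effect: OH^- is already 0.88 M).
Ksp ≈ s × (0.88)^2
s = 5.0 × 10^-16 M
Check: 2s = 1.0 × 10^-15 ≪ 0.88, so the approximation is valid.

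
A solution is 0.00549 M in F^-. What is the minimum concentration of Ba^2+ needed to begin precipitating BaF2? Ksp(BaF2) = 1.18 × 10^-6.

0.0392 M

BaF2(s) <=> Ba^2+ + 2 F^-
Ksp = [Ba^2+][F^-]^2
Precipitation begins when Q = Ksp. With [F^-] = 0.00549 M:
1.18 × 10^-6 = (0.00549)^2 × [Ba^2+]
[Ba^2+] = (1.18 × 10^-6 / 3.014 x 10^-5) = 3.92 × 10^-2 M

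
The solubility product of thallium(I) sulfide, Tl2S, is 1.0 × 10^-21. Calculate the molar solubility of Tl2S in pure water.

Tl2S(s) ⇌ 2 Tl^+ + S^2-
Ksp = [Tl^+]^2[S^2-]
For each mole of Tl2S that dissolves: [Tl^+] = 2s, [S^2-] = s.
So Ksp = (2s)^2 × s = 4s^3
s = (1.0 × 10^-21 / 4)^(1/3) = 6.3 × 10^-8 M

6.3 × 10^-8 M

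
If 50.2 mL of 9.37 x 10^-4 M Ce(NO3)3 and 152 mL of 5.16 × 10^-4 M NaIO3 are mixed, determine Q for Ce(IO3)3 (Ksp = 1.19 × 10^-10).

Q ≈ 1.36 × 10^-14

Total volume = 50.2 + 152 = 202.2 mL.
[Ce^3+] = 9.37 × 10^-4 × (50.2/202.2) = 2.326 × 10^-4 M
[IO3^-] = 5.16 × 10^-4 × (152/202.2) = 3.879 × 10^-4 M
Ce(IO3)3(s) ⇌ Ce^3+(aq) + 3 IO3^-(aq), so Q = [Ce^3+][IO3^-]^3
Q = (2.326 × 10^-4)(3.879 × 10^-4)^3 = 1.36 × 10^-14
Q < Ksp, so no precipitate of Ce(IO3)3 forms.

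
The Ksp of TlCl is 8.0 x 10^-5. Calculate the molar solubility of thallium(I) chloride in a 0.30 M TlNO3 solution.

s ≈ 2.7 × 10^-4 M

TlCl(s) <=> Tl^+(aq) + Cl^-(aq)
Ksp = [Tl^+][Cl^-]
Let s = moles of TlCl that dissolve per litre. [Tl^+] = 0.30 + s ≈ 0.30, [Cl^-] = s (since Tl^+ from TlNO3 dominates).
Ksp ≈ 0.30 × s
s = 2.7 × 10^-4 M
Check: s = 2.7 x 10^-4 ≪ 0.30, so the approximation is valid.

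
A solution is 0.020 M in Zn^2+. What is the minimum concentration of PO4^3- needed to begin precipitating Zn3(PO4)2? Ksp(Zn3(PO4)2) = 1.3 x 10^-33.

[PO4^3-] ≈ 1.3e-14 M

Zn3(PO4)2(s) ⇌ 3 Zn^2+(aq) + 2 PO4^3-(aq)
Ksp = [Zn^2+]^3[PO4^3-]^2
Precipitation begins when Q = Ksp. With [Zn^2+] = 0.020 M:
1.3 x 10^-33 = (0.020)^3 × [PO4^3-]^2
[PO4^3-] = (1.3 x 10^-33 / 8.00 x 10^-6)^(1/2) = 1.3 x 10^-14 M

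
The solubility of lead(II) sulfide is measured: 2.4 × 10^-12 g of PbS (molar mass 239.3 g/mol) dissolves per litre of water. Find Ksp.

Ksp = 1.0 × 10^-28

Molar solubility s = (2.4 × 10^-12 g/L) / (239.3 g/mol) = 1.00 × 10^-14 M.
PbS(s) ⇌ Pb^2+ + S^2-
For each mole of PbS that dissolves: [Pb^2+] = s, [S^2-] = s.
Ksp = [Pb^2+][S^2-]
Ksp = (s)(s) = s^2
With s = 1.00 x 10^-14: Ksp = 1.0 × 10^-28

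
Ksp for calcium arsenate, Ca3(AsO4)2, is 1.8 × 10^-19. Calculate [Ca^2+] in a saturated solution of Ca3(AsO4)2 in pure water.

Ca3(AsO4)2(s) <=> 3 Ca^2+ + 2 AsO4^3-
Ksp = [Ca^2+]^3[AsO4^3-]^2
With molar solubility s: [Ca^2+] = 3s, [AsO4^3-] = 2s.
So Ksp = (3s)^3 × (2s)^2 = 108s^5
s = (1.8 × 10^-19 / 108)^(1/5) = 6.99 x 10^-5 M
[Ca^2+] = 3s = 2.1 × 10^-4 M

[Ca^2+] ≈ 2.1 x 10^-4 M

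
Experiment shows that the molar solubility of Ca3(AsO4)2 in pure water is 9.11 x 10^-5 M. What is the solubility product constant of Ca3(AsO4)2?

Ca3(AsO4)2(s) ⇌ 3 Ca^2+(aq) + 2 AsO4^3-(aq)
With molar solubility s: [Ca^2+] = 3s, [AsO4^3-] = 2s.
Ksp = [Ca^2+]^3[AsO4^3-]^2
Substituting: Ksp = (3s)^3(2s)^2 = 108s^5
Ksp = 108 × (9.11 × 10^-5)^5 = 6.78 × 10^-19

Ksp = 6.78 × 10^-19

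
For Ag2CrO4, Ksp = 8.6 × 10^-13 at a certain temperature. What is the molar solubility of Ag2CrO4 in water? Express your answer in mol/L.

Ag2CrO4(s) ⇌ 2 Ag^+ + CrO4^2-
Ksp = [Ag^+]^2[CrO4^2-]
For each mole of Ag2CrO4 that dissolves: [Ag^+] = 2s, [CrO4^2-] = s.
Substituting: Ksp = (2s)^2s = 4s^3
Solving, s = (8.6 × 10^-13/4)^(1/3) = 6.0 x 10^-5 M

6.0e-5 M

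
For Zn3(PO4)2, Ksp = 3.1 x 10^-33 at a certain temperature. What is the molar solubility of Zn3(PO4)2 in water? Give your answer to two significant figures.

Zn3(PO4)2(s) <=> 3 Zn^2+ + 2 PO4^3-
Ksp = [Zn^2+]^3[PO4^3-]^2
If s mol/L of Zn3(PO4)2 dissolves, [Zn^2+] = 3s and [PO4^3-] = 2s.
Substituting: Ksp = (3s)^3(2s)^2 = 108s^5
s = (3.1 x 10^-33 / 108)^(1/5) = 1.2 x 10^-7 M

s ≈ 1.2 × 10^-7 M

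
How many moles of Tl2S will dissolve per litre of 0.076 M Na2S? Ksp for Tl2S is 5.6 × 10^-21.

Tl2S(s) ⇌ 2 Tl^+ + S^2-
Ksp = [Tl^+]^2[S^2-]
Let s be the molar solubility in this solution. [Tl^+] = 2s, [S^2-] = 0.076 + s ≈ 0.076 (Ksp is small, so little additional dissolves).
Ksp ≈ (2s)^2 × 0.076
s = 1.4 × 10^-10 M
Check: s = 1.4 × 10^-10 ≪ 0.076, so the approximation is valid.

1.4 × 10^-10 M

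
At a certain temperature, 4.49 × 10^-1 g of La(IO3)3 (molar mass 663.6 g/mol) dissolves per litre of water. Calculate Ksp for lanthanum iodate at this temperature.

5.66e-12

Molar solubility s = (4.49 × 10^-1 g/L) / (663.6 g/mol) = 6.766 × 10^-4 M.
La(IO3)3(s) <=> La^3+(aq) + 3 IO3^-(aq)
With molar solubility s: [La^3+] = s, [IO3^-] = 3s.
Ksp = [La^3+][IO3^-]^3
So Ksp = s × (3s)^3 = 27s^4
Ksp = 27 × (6.766 × 10^-4)^4 = 5.66 x 10^-12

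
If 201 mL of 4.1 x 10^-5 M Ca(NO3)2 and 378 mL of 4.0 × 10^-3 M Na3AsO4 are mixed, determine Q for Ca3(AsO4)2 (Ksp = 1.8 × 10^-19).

Total volume = 201 + 378 = 579 mL.
[Ca^2+] = 4.1 x 10^-5 × (201/579) = 1.42 x 10^-5 M
[AsO4^3-] = 4.0 × 10^-3 × (378/579) = 2.61 × 10^-3 M
Ca3(AsO4)2(s) ⇌ 3 Ca^2+ + 2 AsO4^3-, so Q = [Ca^2+]^3[AsO4^3-]^2
Q = (1.42 × 10^-5)^3(2.61 x 10^-3)^2 = 2.0 × 10^-20
Q < Ksp, so no precipitate of Ca3(AsO4)2 forms.

Q ≈ 2.0 x 10^-20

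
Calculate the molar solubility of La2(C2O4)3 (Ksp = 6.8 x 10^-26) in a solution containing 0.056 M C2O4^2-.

s ≈ 9.8e-12 M

La2(C2O4)3(s) <=> 2 La^3+ + 3 C2O4^2-
Ksp = [La^3+]^2[C2O4^2-]^3
If s mol/L dissolves here, [La^3+] = 2s, [C2O4^2-] = 0.056 + 3s ≈ 0.056 (since the C2O4^2- already present dominates).
Ksp ≈ (2s)^2 × (0.056)^3
s = 9.8 x 10^-12 M
Check: 3s = 3.0 × 10^-11 ≪ 0.056, so the approximation is valid.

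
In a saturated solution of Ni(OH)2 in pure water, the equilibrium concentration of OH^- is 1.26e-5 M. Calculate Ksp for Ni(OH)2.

Ni(OH)2(s) ⇌ Ni^2+(aq) + 2 OH^-(aq)
Stoichiometry gives [Ni^2+] = (1/2)[OH^-] = 6.300 x 10^-6 M.
Ksp = [Ni^2+][OH^-]^2
Ksp = 6.300 × 10^-6 × (1.26 x 10^-5)^2 = 1.00 x 10^-15

Ksp ≈ 1.00e-15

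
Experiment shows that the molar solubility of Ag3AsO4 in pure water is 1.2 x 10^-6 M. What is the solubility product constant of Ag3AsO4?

Ag3AsO4(s) <=> 3 Ag^+ + AsO4^3-
With molar solubility s: [Ag^+] = 3s, [AsO4^3-] = s.
Ksp = [Ag^+]^3[AsO4^3-]
Ksp = (3s)^3s = 27s^4
With s = 1.2 × 10^-6: Ksp = 5.6 x 10^-23

5.6 × 10^-23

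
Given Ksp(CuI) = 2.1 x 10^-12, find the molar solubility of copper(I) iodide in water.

s = 1.4e-6 M

CuI(s) <=> Cu^+ + I^-
Ksp = [Cu^+][I^-]
With molar solubility s: [Cu^+] = s, [I^-] = s.
Ksp = (s)(s) = s^2
s = (2.1 x 10^-12)^(1/2) = 1.4 × 10^-6 M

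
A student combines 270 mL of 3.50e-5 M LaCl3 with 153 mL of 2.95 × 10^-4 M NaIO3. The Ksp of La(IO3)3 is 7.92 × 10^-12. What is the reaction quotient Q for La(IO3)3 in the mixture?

2.71e-17

Total volume = 270 + 153 = 423 mL.
[La^3+] = 3.50 x 10^-5 × (270/423) = 2.234 × 10^-5 M
[IO3^-] = 2.95 × 10^-4 × (153/423) = 1.067 × 10^-4 M
La(IO3)3(s) ⇌ La^3+(aq) + 3 IO3^-(aq), so Q = [La^3+][IO3^-]^3
Q = (2.234 x 10^-5)(1.067 × 10^-4)^3 = 2.71 × 10^-17
Q < Ksp, so no precipitate of La(IO3)3 forms.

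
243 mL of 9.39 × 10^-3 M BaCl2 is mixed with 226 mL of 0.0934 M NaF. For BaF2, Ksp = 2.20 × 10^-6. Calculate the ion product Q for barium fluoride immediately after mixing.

Total volume = 243 + 226 = 469 mL.
[Ba^2+] = 9.39 × 10^-3 × (243/469) = 4.865 x 10^-3 M
[F^-] = 9.34 × 10^-2 × (226/469) = 4.501 × 10^-2 M
BaF2(s) ⇌ Ba^2+(aq) + 2 F^-(aq), so Q = [Ba^2+][F^-]^2
Q = (4.865 × 10^-3)(4.501 × 10^-2)^2 = 9.86 x 10^-6
Q > Ksp, so BaF2 will precipitate.

9.86 × 10^-6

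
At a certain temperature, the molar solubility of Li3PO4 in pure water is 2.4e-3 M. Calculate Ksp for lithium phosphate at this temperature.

Li3PO4(s) <=> 3 Li^+(aq) + PO4^3-(aq)
For each mole of Li3PO4 that dissolves: [Li^+] = 3s, [PO4^3-] = s.
Ksp = [Li^+]^3[PO4^3-]
Ksp = (3s)^3s = 27s^4
Ksp = 27 × (2.4 x 10^-3)^4 = 9.0 × 10^-10

9.0 x 10^-10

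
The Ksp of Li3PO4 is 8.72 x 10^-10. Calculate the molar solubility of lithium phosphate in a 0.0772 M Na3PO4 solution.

Li3PO4(s) ⇌ 3 Li^+(aq) + PO4^3-(aq)
Ksp = [Li^+]^3[PO4^3-]
If s mol/L dissolves here, [Li^+] = 3s, [PO4^3-] = 0.0772 + s ≈ 0.0772 (common-ion effect: PO4^3- is already 0.0772 M).
Ksp ≈ (3s)^3 × 0.0772
s = 7.48 × 10^-4 M
Check: s = 7.5 × 10^-4 ≪ 0.0772, so the approximation is valid.

s ≈ 7.48e-4 M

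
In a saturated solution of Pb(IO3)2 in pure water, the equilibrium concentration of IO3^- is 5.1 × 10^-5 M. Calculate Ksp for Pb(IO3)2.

Pb(IO3)2(s) ⇌ Pb^2+(aq) + 2 IO3^-(aq)
Stoichiometry gives [Pb^2+] = (1/2)[IO3^-] = 2.55 × 10^-5 M.
Ksp = [Pb^2+][IO3^-]^2
Ksp = 2.55 × 10^-5 × (5.1 x 10^-5)^2 = 6.6 x 10^-14

Ksp = 6.6 x 10^-14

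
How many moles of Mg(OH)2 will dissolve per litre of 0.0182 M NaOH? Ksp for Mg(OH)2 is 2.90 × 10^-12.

s = 8.75 × 10^-9 M

Mg(OH)2(s) ⇌ Mg^2+ + 2 OH^-
Ksp = [Mg^2+][OH^-]^2
Let s be the molar solubility in this solution. [Mg^2+] = s, [OH^-] = 0.0182 + 2s ≈ 0.0182 (common-ion effect: OH^- is already 0.0182 M).
Ksp ≈ s × (0.0182)^2
s = 8.75 × 10^-9 M
Check: 2s = 1.8 × 10^-8 ≪ 0.0182, so the approximation is valid.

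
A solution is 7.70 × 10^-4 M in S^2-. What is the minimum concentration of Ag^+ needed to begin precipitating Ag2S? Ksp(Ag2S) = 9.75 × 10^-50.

Ag2S(s) ⇌ 2 Ag^+ + S^2-
Ksp = [Ag^+]^2[S^2-]
Precipitation begins when Q = Ksp. With [S^2-] = 7.70 × 10^-4 M:
9.75 × 10^-50 = (7.70 × 10^-4) × [Ag^+]^2
[Ag^+] = (9.75 × 10^-50 / 7.70 x 10^-4)^(1/2) = 1.13 × 10^-23 M

1.13 x 10^-23 M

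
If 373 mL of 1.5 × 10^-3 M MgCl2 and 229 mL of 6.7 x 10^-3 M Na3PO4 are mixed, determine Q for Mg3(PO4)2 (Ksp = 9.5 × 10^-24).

Total volume = 373 + 229 = 602 mL.
[Mg^2+] = 1.5 x 10^-3 × (373/602) = 9.29 × 10^-4 M
[PO4^3-] = 6.7 × 10^-3 × (229/602) = 2.55 × 10^-3 M
Mg3(PO4)2(s) ⇌ 3 Mg^2+ + 2 PO4^3-, so Q = [Mg^2+]^3[PO4^3-]^2
Q = (9.29 x 10^-4)^3(2.55 × 10^-3)^2 = 5.2 × 10^-15
Q > Ksp, so Mg3(PO4)2 will precipitate.

Q = 5.2 x 10^-15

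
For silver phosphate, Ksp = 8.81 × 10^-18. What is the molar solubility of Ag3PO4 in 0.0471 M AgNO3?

8.43 x 10^-14 M

Ag3PO4(s) ⇌ 3 Ag^+ + PO4^3-
Ksp = [Ag^+]^3[PO4^3-]
If s mol/L dissolves here, [Ag^+] = 0.0471 + 3s ≈ 0.0471, [PO4^3-] = s (since Ag^+ from AgNO3 dominates).
Ksp ≈ (0.0471)^3 × s
s = 8.43 × 10^-14 M
Check: 3s = 2.5 × 10^-13 ≪ 0.0471, so the approximation is valid.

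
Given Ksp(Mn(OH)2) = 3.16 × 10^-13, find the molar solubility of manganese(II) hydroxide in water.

Mn(OH)2(s) <=> Mn^2+(aq) + 2 OH^-(aq)
Ksp = [Mn^2+][OH^-]^2
For each mole of Mn(OH)2 that dissolves: [Mn^2+] = s, [OH^-] = 2s.
Ksp = s(2s)^2 = 4s^3
s^3 = 3.16 × 10^-13 / 4, so s = 4.29 × 10^-5 M

4.29 × 10^-5 M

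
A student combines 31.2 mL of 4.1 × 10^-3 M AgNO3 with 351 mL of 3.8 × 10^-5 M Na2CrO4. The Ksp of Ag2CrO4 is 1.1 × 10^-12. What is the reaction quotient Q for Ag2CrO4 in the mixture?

Total volume = 31.2 + 351 = 382.2 mL.
[Ag^+] = 4.1 × 10^-3 × (31.2/382.2) = 3.35 x 10^-4 M
[CrO4^2-] = 3.8 × 10^-5 × (351/382.2) = 3.49 × 10^-5 M
Ag2CrO4(s) <=> 2 Ag^+(aq) + CrO4^2-(aq), so Q = [Ag^+]^2[CrO4^2-]
Q = (3.35 × 10^-4)^2(3.49 × 10^-5) = 3.9 × 10^-12
Q > Ksp, so Ag2CrO4 will precipitate.

Q = 3.9e-12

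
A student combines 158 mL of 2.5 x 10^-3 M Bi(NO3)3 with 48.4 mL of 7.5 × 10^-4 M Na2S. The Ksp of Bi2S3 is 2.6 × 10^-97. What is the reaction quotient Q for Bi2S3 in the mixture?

Total volume = 158 + 48.4 = 206.4 mL.
[Bi^3+] = 2.5 × 10^-3 × (158/206.4) = 1.91 × 10^-3 M
[S^2-] = 7.5 x 10^-4 × (48.4/206.4) = 1.76 × 10^-4 M
Bi2S3(s) ⇌ 2 Bi^3+(aq) + 3 S^2-(aq), so Q = [Bi^3+]^2[S^2-]^3
Q = (1.91 x 10^-3)^2(1.76 × 10^-4)^3 = 2.0 x 10^-17
Q > Ksp, so Bi2S3 will precipitate.

Q = 2.0e-17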